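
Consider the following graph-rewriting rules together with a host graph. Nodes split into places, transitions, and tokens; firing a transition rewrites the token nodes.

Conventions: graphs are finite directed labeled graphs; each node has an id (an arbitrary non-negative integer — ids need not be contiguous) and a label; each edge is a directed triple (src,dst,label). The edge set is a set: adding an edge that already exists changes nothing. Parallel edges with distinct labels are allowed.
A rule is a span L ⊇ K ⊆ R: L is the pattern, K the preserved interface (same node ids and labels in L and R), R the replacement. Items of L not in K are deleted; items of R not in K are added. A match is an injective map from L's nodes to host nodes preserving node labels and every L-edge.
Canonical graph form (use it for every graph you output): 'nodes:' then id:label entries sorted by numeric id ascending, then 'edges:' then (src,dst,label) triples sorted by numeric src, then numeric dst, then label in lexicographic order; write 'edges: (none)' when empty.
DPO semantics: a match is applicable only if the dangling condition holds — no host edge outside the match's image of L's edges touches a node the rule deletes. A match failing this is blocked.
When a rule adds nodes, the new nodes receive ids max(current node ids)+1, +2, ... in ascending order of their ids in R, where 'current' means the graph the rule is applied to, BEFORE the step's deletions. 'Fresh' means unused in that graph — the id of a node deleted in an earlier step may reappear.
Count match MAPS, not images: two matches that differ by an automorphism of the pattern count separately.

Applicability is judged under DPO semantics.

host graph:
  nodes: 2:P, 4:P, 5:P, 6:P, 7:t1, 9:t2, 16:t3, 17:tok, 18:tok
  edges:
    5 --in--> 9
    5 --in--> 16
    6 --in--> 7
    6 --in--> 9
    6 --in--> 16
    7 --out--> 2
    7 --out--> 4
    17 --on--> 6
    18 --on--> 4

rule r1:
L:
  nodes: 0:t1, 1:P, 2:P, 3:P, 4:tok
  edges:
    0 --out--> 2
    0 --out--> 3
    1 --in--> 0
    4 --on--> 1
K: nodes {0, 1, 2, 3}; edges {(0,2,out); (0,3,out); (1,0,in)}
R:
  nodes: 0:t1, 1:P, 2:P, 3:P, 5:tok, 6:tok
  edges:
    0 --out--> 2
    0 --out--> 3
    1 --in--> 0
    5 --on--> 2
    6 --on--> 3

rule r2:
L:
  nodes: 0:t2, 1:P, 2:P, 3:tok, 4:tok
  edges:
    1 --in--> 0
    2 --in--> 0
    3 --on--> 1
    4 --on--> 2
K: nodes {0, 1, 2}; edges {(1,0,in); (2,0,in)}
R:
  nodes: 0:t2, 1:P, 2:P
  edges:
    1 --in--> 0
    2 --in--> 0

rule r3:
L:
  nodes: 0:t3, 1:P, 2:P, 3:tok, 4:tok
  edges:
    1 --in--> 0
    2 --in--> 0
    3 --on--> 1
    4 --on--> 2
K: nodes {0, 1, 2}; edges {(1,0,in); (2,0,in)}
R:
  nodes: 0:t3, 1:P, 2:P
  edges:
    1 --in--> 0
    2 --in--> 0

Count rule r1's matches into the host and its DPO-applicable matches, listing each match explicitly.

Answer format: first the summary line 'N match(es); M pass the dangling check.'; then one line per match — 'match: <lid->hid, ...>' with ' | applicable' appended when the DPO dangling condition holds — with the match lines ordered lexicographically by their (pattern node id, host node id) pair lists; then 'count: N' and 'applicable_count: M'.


2 match(es); 2 pass the dangling check.
match: 0->7, 1->6, 2->2, 3->4, 4->17 | applicable
match: 0->7, 1->6, 2->4, 3->2, 4->17 | applicable
count: 2
applicable_count: 2


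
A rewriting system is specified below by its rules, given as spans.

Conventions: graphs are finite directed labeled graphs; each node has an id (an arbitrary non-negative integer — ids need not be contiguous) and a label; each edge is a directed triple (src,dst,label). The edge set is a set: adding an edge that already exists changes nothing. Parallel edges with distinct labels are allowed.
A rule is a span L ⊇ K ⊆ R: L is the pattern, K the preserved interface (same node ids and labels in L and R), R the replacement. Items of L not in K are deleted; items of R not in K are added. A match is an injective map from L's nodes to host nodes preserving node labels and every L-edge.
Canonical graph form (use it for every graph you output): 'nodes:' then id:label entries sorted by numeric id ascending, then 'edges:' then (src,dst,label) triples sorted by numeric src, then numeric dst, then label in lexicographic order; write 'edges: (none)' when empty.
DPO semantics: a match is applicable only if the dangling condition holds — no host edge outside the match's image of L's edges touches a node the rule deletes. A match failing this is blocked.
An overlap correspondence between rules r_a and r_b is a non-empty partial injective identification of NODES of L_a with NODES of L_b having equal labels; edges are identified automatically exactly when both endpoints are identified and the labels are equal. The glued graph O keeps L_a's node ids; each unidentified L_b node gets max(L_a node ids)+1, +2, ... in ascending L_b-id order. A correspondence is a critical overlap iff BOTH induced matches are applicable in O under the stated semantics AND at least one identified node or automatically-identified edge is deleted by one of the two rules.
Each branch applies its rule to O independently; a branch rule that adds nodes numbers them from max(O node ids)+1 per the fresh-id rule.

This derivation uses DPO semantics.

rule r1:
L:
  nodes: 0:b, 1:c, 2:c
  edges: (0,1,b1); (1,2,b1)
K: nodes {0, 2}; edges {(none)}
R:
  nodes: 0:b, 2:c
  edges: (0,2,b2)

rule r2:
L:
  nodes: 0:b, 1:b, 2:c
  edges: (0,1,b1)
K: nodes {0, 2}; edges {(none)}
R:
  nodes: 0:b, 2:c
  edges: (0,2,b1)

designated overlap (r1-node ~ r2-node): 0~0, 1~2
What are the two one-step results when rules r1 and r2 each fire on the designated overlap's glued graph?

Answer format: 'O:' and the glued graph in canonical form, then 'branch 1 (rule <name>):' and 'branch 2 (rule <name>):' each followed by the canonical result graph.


O:
nodes: 0:b, 1:c, 2:c, 3:b
edges: (0,1,b1); (0,3,b1); (1,2,b1)
branch 1 (rule r1):
nodes: 0:b, 2:c, 3:b
edges: (0,2,b2); (0,3,b1)
branch 2 (rule r2):
nodes: 0:b, 1:c, 2:c
edges: (0,1,b1); (1,2,b1)


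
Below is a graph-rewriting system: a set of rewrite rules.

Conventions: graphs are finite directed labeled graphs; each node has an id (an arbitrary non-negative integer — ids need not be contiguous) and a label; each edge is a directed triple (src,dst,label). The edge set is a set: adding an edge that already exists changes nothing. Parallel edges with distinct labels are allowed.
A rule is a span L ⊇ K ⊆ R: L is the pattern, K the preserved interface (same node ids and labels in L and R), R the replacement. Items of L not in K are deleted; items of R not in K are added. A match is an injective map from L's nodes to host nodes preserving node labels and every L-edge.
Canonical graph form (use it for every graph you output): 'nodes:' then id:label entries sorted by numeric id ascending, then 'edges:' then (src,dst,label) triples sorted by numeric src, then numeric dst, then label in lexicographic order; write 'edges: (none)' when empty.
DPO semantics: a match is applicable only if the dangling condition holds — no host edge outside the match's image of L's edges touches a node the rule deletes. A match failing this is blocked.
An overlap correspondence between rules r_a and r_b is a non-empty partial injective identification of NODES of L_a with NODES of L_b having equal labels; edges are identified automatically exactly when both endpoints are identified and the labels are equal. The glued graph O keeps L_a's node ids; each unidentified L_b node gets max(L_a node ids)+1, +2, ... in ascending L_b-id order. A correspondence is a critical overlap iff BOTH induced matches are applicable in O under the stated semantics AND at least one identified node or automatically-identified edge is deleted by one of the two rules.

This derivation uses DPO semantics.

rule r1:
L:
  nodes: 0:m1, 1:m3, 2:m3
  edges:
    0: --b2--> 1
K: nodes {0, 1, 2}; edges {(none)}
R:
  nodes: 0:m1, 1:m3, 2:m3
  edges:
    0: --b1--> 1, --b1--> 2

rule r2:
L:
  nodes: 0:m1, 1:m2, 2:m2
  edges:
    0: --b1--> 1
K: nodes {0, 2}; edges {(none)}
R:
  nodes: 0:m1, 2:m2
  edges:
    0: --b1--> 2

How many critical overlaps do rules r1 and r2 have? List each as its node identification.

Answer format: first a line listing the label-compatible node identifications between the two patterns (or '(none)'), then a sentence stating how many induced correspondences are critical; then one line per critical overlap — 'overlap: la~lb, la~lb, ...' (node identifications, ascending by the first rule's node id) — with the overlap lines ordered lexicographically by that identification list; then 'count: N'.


label-compatible node identifications between L(r1) and L(r2): 0~0
0 of the induced correspondences are critical overlaps of r1 and r2.
count: 0


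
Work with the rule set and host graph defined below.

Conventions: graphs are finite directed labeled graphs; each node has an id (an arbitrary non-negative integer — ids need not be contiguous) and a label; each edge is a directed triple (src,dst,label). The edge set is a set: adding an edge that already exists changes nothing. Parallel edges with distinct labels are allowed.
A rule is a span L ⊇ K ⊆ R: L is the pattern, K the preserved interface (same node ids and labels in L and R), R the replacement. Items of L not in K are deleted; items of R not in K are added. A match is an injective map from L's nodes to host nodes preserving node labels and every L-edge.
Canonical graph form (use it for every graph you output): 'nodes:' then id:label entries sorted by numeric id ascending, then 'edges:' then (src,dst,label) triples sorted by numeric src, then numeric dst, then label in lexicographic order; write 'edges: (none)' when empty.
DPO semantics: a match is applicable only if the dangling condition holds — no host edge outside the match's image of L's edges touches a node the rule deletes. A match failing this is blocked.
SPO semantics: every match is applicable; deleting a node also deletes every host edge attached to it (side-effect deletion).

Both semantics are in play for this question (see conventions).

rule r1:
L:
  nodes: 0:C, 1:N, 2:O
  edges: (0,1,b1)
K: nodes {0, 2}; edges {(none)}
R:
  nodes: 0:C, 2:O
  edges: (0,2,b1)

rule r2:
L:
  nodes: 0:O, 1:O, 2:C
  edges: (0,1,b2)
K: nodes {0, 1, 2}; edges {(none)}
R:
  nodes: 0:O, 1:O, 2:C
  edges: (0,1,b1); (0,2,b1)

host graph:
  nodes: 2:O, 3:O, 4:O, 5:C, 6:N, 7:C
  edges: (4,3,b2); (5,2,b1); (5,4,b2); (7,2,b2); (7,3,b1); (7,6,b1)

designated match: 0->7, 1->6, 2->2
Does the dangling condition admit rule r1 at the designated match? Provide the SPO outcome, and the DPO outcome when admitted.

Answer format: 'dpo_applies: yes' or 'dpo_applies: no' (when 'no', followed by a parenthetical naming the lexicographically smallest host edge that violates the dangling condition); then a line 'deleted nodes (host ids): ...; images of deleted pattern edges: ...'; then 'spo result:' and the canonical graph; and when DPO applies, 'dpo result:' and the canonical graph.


dpo_applies: yes
deleted nodes (host ids): 6; images of deleted pattern edges: (7,6,b1)
spo result:
nodes: 2:O, 3:O, 4:O, 5:C, 7:C
edges: (4,3,b2); (5,2,b1); (5,4,b2); (7,2,b1); (7,2,b2); (7,3,b1)
dpo result:
nodes: 2:O, 3:O, 4:O, 5:C, 7:C
edges: (4,3,b2); (5,2,b1); (5,4,b2); (7,2,b1); (7,2,b2); (7,3,b1)


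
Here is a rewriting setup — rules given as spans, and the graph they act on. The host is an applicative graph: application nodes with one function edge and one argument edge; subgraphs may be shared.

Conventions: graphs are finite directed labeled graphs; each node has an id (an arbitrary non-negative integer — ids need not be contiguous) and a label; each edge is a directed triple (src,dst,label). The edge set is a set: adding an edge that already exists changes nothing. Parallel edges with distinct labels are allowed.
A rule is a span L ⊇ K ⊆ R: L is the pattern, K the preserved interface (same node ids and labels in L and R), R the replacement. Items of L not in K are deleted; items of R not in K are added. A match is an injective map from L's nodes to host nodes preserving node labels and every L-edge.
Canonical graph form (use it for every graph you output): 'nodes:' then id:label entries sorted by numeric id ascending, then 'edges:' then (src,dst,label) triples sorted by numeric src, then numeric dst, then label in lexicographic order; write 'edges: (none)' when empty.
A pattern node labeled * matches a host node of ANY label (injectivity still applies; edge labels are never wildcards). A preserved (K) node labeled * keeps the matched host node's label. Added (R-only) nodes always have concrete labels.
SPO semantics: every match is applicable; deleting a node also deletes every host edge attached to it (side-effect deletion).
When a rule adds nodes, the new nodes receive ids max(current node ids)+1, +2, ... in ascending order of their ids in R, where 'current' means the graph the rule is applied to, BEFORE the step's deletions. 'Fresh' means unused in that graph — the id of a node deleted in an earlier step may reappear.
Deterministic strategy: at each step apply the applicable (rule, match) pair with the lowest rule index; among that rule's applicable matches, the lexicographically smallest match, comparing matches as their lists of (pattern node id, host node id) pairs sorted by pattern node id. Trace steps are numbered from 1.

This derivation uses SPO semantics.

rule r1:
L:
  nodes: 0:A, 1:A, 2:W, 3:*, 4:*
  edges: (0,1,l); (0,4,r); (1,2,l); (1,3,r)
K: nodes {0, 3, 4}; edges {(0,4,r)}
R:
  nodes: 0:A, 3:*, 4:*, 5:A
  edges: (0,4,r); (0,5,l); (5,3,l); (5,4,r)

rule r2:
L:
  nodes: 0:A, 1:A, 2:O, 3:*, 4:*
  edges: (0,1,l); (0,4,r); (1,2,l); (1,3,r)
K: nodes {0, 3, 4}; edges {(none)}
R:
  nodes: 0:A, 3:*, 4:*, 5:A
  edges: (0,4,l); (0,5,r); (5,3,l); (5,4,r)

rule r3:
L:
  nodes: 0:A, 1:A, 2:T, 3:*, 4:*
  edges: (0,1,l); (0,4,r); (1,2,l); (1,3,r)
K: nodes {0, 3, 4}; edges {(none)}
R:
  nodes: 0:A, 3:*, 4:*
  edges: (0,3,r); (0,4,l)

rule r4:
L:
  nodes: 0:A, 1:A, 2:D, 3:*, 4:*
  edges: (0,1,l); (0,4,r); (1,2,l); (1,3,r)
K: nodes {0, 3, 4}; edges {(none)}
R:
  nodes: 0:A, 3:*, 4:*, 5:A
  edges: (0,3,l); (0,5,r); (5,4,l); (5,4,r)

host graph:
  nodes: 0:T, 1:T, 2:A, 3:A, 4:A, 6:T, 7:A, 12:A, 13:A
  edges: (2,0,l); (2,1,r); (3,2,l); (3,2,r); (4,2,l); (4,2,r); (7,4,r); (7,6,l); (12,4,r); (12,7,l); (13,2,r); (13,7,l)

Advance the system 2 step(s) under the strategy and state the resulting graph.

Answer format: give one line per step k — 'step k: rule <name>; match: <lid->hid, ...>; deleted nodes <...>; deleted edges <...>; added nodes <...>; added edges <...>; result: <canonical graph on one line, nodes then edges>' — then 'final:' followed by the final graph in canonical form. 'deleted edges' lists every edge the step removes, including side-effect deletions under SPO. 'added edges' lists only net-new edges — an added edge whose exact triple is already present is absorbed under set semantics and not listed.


step 1: rule r3; match: 0->13, 1->7, 2->6, 3->4, 4->2; deleted nodes 6, 7; deleted edges (7,4,r); (7,6,l); (12,7,l); (13,2,r); (13,7,l); added nodes (none); added edges (13,2,l); (13,4,r); result: nodes: 0:T, 1:T, 2:A, 3:A, 4:A, 12:A, 13:A edges: (2,0,l); (2,1,r); (3,2,l); (3,2,r); (4,2,l); (4,2,r); (12,4,r); (13,2,l); (13,4,r)
step 2: rule r3; match: 0->13, 1->2, 2->0, 3->1, 4->4; deleted nodes 0, 2; deleted edges (2,0,l); (2,1,r); (3,2,l); (3,2,r); (4,2,l); (4,2,r); (13,2,l); (13,4,r); added nodes (none); added edges (13,1,r); (13,4,l); result: nodes: 1:T, 3:A, 4:A, 12:A, 13:A edges: (12,4,r); (13,1,r); (13,4,l)
final:
nodes: 1:T, 3:A, 4:A, 12:A, 13:A
edges: (12,4,r); (13,1,r); (13,4,l)


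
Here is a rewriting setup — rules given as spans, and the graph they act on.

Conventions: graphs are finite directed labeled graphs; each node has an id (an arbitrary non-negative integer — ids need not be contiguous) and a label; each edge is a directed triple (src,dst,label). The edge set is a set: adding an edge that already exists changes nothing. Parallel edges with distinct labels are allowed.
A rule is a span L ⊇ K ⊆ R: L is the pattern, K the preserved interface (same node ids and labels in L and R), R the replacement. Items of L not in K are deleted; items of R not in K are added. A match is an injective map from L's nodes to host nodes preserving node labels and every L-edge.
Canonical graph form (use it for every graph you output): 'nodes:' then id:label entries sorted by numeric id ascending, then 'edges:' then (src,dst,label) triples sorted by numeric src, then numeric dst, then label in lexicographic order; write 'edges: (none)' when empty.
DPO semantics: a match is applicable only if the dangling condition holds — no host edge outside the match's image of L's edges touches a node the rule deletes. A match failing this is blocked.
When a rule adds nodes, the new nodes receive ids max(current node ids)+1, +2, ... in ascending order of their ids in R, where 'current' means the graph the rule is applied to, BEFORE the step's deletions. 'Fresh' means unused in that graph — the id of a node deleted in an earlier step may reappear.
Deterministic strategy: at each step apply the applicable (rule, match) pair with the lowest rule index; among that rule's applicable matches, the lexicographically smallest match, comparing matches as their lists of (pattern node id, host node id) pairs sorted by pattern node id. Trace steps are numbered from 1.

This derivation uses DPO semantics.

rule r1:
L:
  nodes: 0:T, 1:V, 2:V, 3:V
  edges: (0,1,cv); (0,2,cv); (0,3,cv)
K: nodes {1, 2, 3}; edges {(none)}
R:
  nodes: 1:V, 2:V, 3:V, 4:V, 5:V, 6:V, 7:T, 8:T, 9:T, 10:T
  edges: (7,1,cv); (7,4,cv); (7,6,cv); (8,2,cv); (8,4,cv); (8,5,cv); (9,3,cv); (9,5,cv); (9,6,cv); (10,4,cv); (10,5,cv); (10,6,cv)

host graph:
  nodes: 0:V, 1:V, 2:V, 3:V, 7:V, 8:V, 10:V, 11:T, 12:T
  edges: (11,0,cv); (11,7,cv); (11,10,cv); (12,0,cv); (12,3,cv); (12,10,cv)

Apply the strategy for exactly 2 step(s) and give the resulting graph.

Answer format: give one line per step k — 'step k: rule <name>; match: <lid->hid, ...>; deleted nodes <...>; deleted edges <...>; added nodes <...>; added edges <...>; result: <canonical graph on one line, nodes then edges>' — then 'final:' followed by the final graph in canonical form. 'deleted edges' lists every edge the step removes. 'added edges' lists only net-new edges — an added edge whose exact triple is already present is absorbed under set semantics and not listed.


step 1: rule r1; match: 0->11, 1->0, 2->7, 3->10; deleted nodes 11; deleted edges (11,0,cv); (11,7,cv); (11,10,cv); added nodes 13, 14, 15, 16, 17, 18, 19; added edges (16,0,cv); (16,13,cv); (16,15,cv); (17,7,cv); (17,13,cv); (17,14,cv); (18,10,cv); (18,14,cv); (18,15,cv); (19,13,cv); (19,14,cv); (19,15,cv); result: nodes: 0:V, 1:V, 2:V, 3:V, 7:V, 8:V, 10:V, 12:T, 13:V, 14:V, 15:V, 16:T, 17:T, 18:T, 19:T edges: (12,0,cv); (12,3,cv); (12,10,cv); (16,0,cv); (16,13,cv); (16,15,cv); (17,7,cv); (17,13,cv); (17,14,cv); (18,10,cv); (18,14,cv); (18,15,cv); (19,13,cv); (19,14,cv); (19,15,cv)
step 2: rule r1; match: 0->12, 1->0, 2->3, 3->10; deleted nodes 12; deleted edges (12,0,cv); (12,3,cv); (12,10,cv); added nodes 20, 21, 22, 23, 24, 25, 26; added edges (23,0,cv); (23,20,cv); (23,22,cv); (24,3,cv); (24,20,cv); (24,21,cv); (25,10,cv); (25,21,cv); (25,22,cv); (26,20,cv); (26,21,cv); (26,22,cv); result: nodes: 0:V, 1:V, 2:V, 3:V, 7:V, 8:V, 10:V, 13:V, 14:V, 15:V, 16:T, 17:T, 18:T, 19:T, 20:V, 21:V, 22:V, 23:T, 24:T, 25:T, 26:T edges: (16,0,cv); (16,13,cv); (16,15,cv); (17,7,cv); (17,13,cv); (17,14,cv); (18,10,cv); (18,14,cv); (18,15,cv); (19,13,cv); (19,14,cv); (19,15,cv); (23,0,cv); (23,20,cv); (23,22,cv); (24,3,cv); (24,20,cv); (24,21,cv); (25,10,cv); (25,21,cv); (25,22,cv); (26,20,cv); (26,21,cv); (26,22,cv)
final:
nodes: 0:V, 1:V, 2:V, 3:V, 7:V, 8:V, 10:V, 13:V, 14:V, 15:V, 16:T, 17:T, 18:T, 19:T, 20:V, 21:V, 22:V, 23:T, 24:T, 25:T, 26:T
edges: (16,0,cv); (16,13,cv); (16,15,cv); (17,7,cv); (17,13,cv); (17,14,cv); (18,10,cv); (18,14,cv); (18,15,cv); (19,13,cv); (19,14,cv); (19,15,cv); (23,0,cv); (23,20,cv); (23,22,cv); (24,3,cv); (24,20,cv); (24,21,cv); (25,10,cv); (25,21,cv); (25,22,cv); (26,20,cv); (26,21,cv); (26,22,cv)


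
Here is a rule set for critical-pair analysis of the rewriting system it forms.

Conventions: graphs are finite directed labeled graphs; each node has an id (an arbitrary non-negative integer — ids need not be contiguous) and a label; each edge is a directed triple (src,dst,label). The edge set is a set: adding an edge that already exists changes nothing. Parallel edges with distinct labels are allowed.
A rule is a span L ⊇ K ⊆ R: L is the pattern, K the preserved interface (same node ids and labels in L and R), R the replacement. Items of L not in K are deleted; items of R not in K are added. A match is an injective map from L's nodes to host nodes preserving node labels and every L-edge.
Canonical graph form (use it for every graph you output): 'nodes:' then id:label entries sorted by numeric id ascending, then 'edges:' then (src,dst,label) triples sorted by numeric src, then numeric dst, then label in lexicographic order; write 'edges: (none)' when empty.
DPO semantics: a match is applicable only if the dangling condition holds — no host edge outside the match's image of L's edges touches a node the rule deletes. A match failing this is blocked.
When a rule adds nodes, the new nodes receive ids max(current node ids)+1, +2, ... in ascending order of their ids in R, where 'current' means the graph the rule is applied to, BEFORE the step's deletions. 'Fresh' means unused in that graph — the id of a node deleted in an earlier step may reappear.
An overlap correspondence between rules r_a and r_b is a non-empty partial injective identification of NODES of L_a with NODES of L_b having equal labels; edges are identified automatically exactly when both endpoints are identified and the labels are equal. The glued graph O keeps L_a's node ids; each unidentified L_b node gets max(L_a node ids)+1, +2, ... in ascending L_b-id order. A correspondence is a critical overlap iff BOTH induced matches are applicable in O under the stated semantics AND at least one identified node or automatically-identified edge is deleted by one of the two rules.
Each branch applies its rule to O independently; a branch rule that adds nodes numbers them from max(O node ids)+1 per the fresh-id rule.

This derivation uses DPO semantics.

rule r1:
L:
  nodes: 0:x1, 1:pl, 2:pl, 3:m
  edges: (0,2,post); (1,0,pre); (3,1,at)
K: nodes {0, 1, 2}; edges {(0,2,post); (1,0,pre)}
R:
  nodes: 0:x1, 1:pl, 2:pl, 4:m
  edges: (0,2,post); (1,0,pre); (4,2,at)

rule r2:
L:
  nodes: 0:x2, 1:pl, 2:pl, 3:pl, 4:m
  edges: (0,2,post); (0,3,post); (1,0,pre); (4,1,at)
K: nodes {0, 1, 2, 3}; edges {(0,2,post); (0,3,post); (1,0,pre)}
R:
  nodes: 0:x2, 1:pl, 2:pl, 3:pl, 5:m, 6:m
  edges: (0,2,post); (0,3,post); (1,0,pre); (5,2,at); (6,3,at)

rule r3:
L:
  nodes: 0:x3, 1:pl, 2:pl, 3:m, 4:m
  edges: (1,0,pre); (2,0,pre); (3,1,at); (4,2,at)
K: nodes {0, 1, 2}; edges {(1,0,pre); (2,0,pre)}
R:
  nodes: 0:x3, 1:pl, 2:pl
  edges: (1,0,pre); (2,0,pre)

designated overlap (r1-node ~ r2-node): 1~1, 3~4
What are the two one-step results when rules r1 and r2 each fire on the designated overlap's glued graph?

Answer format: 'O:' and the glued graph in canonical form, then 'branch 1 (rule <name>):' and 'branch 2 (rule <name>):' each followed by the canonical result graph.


O:
nodes: 0:x1, 1:pl, 2:pl, 3:m, 4:x2, 5:pl, 6:pl
edges: (0,2,post); (1,0,pre); (1,4,pre); (3,1,at); (4,5,post); (4,6,post)
branch 1 (rule r1):
nodes: 0:x1, 1:pl, 2:pl, 4:x2, 5:pl, 6:pl, 7:m
edges: (0,2,post); (1,0,pre); (1,4,pre); (4,5,post); (4,6,post); (7,2,at)
branch 2 (rule r2):
nodes: 0:x1, 1:pl, 2:pl, 4:x2, 5:pl, 6:pl, 7:m, 8:m
edges: (0,2,post); (1,0,pre); (1,4,pre); (4,5,post); (4,6,post); (7,5,at); (8,6,at)


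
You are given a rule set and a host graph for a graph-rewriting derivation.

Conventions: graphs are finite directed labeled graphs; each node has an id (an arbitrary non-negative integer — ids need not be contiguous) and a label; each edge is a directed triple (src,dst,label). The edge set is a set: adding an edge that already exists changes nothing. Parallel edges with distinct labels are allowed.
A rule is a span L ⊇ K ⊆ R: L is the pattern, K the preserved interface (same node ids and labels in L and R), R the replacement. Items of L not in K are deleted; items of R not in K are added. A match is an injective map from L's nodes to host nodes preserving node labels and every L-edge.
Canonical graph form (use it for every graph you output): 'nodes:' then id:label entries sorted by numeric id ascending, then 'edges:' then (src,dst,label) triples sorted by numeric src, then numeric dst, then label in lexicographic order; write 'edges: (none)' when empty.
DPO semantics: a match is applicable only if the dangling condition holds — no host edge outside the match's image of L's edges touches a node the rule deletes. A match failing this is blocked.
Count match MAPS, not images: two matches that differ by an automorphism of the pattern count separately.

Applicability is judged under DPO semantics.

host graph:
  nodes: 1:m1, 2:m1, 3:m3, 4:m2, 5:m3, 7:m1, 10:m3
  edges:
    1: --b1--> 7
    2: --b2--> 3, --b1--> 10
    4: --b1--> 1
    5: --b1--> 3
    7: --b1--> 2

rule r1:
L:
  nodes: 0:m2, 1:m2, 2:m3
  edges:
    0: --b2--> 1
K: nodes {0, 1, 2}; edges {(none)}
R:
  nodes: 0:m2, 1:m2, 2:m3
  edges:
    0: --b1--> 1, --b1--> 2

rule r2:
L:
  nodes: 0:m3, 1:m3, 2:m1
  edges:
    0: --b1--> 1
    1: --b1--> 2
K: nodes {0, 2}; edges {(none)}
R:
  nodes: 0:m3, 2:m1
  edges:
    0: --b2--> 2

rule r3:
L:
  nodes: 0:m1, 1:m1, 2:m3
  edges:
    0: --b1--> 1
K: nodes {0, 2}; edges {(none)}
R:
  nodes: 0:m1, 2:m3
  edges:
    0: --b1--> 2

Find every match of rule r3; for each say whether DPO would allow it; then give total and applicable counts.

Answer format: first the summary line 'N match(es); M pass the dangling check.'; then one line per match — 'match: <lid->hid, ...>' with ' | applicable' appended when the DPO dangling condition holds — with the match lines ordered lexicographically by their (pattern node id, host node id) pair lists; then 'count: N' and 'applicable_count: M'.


6 match(es); 0 pass the dangling check.
match: 0->1, 1->7, 2->3
match: 0->1, 1->7, 2->5
match: 0->1, 1->7, 2->10
match: 0->7, 1->2, 2->3
match: 0->7, 1->2, 2->5
match: 0->7, 1->2, 2->10
count: 6
applicable_count: 0


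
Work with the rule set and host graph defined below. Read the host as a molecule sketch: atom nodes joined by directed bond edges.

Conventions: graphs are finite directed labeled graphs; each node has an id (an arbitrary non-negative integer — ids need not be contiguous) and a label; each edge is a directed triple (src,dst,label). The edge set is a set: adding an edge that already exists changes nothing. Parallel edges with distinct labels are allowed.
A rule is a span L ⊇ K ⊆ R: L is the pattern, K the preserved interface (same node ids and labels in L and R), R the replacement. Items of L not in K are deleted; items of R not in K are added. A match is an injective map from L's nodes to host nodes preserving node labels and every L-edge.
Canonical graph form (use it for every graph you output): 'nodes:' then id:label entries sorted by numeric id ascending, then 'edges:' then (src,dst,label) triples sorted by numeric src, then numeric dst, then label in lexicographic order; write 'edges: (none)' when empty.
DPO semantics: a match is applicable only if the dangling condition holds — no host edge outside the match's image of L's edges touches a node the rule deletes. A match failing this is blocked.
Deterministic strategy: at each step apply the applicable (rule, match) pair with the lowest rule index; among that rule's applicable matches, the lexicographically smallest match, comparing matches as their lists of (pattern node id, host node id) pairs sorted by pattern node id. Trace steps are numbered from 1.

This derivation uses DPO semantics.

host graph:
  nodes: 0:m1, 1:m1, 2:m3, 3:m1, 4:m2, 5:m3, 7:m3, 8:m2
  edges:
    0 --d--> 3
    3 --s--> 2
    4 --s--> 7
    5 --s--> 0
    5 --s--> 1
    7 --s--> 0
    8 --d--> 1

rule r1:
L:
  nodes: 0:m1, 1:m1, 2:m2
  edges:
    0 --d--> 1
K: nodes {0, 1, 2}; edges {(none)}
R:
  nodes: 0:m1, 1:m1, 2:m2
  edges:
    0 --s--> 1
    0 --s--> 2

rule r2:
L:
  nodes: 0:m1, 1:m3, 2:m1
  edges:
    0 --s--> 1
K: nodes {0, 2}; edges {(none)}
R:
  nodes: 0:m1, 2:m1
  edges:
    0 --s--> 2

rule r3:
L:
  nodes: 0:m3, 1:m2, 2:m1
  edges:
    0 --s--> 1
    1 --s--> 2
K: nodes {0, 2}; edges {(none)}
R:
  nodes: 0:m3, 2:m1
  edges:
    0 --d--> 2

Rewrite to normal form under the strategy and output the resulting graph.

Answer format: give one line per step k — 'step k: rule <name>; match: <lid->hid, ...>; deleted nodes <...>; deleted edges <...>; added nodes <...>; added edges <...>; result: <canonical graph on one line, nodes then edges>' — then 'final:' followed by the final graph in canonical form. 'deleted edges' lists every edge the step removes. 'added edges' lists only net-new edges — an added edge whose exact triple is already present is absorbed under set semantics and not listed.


step 1: rule r1; match: 0->0, 1->3, 2->4; deleted nodes (none); deleted edges (0,3,d); added nodes (none); added edges (0,3,s); (0,4,s); result: nodes: 0:m1, 1:m1, 2:m3, 3:m1, 4:m2, 5:m3, 7:m3, 8:m2 edges: (0,3,s); (0,4,s); (3,2,s); (4,7,s); (5,0,s); (5,1,s); (7,0,s); (8,1,d)
step 2: rule r2; match: 0->3, 1->2, 2->0; deleted nodes 2; deleted edges (3,2,s); added nodes (none); added edges (3,0,s); result: nodes: 0:m1, 1:m1, 3:m1, 4:m2, 5:m3, 7:m3, 8:m2 edges: (0,3,s); (0,4,s); (3,0,s); (4,7,s); (5,0,s); (5,1,s); (7,0,s); (8,1,d)
final:
nodes: 0:m1, 1:m1, 3:m1, 4:m2, 5:m3, 7:m3, 8:m2
edges: (0,3,s); (0,4,s); (3,0,s); (4,7,s); (5,0,s); (5,1,s); (7,0,s); (8,1,d)


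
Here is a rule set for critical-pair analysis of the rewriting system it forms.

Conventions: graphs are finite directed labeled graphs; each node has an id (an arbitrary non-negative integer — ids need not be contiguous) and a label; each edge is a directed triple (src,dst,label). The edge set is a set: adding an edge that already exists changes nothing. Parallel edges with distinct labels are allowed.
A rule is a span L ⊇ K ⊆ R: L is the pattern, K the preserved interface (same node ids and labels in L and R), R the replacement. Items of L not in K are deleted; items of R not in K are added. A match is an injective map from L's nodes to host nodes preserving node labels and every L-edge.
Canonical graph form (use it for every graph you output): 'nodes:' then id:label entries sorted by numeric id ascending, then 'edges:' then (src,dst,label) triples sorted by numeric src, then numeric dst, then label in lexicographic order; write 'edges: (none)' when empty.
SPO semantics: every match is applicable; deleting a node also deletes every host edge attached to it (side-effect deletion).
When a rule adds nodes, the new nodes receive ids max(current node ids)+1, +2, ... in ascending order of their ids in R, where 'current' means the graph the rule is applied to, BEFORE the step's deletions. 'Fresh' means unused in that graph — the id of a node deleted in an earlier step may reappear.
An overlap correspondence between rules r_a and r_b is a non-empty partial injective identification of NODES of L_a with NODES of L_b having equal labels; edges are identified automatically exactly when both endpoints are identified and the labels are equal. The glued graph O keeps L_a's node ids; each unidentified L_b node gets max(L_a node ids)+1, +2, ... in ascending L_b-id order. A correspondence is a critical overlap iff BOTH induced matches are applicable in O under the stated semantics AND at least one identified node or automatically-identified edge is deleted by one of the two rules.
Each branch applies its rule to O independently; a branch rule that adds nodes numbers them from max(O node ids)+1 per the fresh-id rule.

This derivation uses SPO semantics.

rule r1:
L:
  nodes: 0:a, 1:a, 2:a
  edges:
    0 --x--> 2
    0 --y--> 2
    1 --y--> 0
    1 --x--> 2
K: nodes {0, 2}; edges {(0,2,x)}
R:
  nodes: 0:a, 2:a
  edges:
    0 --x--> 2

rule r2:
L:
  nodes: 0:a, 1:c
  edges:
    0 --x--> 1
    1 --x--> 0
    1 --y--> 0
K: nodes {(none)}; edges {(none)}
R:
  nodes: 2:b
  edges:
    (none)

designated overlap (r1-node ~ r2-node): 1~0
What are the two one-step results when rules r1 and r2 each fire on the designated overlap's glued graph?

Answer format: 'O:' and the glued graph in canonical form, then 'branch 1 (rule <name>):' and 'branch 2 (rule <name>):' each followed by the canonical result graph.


O:
nodes: 0:a, 1:a, 2:a, 3:c
edges: (0,2,x); (0,2,y); (1,0,y); (1,2,x); (1,3,x); (3,1,x); (3,1,y)
branch 1 (rule r1):
nodes: 0:a, 2:a, 3:c
edges: (0,2,x)
branch 2 (rule r2):
nodes: 0:a, 2:a, 4:b
edges: (0,2,x); (0,2,y)


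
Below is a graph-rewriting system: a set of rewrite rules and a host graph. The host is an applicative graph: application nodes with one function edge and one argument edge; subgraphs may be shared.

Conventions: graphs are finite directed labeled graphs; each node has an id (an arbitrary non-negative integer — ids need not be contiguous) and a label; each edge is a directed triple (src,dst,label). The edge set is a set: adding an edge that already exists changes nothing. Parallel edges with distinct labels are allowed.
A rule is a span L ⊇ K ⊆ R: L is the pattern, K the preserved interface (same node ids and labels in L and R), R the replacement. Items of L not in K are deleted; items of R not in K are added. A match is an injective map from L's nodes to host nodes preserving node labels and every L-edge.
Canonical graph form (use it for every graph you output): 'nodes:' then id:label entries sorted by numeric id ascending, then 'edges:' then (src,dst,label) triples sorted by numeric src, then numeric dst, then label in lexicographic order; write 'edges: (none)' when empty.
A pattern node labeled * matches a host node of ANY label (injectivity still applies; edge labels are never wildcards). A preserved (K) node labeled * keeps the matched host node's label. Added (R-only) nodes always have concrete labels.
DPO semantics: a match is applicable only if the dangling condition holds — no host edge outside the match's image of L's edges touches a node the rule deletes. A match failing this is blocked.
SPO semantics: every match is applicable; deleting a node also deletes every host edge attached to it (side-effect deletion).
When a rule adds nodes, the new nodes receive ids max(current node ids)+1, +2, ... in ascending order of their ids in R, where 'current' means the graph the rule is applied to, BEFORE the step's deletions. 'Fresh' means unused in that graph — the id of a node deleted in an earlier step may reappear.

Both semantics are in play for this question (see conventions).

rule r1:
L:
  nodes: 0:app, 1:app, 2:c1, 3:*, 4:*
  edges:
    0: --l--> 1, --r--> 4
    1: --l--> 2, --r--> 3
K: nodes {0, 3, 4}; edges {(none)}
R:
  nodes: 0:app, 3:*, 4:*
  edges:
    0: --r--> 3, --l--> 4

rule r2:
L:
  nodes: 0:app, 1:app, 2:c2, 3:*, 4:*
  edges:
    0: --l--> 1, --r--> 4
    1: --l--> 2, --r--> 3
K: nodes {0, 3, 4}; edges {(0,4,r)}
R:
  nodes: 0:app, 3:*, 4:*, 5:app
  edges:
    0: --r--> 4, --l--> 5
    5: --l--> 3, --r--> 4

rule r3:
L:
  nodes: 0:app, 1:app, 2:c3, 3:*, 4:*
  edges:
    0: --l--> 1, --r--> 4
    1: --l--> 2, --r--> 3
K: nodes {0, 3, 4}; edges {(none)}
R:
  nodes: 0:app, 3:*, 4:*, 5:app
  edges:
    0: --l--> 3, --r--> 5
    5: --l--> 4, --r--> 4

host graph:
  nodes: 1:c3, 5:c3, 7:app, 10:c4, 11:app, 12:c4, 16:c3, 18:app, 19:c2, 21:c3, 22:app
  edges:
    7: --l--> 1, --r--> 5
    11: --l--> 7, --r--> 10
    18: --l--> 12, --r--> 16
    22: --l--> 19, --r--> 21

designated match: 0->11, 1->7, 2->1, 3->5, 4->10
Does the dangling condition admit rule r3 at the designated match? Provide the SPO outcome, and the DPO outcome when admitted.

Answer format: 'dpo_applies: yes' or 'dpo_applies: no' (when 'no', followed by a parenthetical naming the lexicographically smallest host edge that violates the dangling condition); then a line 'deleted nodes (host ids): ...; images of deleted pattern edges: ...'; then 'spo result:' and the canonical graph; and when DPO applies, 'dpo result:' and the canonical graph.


dpo_applies: yes
deleted nodes (host ids): 1, 7; images of deleted pattern edges: (7,1,l); (7,5,r); (11,7,l); (11,10,r)
spo result:
nodes: 5:c3, 10:c4, 11:app, 12:c4, 16:c3, 18:app, 19:c2, 21:c3, 22:app, 23:app
edges: (11,5,l); (11,23,r); (18,12,l); (18,16,r); (22,19,l); (22,21,r); (23,10,l); (23,10,r)
dpo result:
nodes: 5:c3, 10:c4, 11:app, 12:c4, 16:c3, 18:app, 19:c2, 21:c3, 22:app, 23:app
edges: (11,5,l); (11,23,r); (18,12,l); (18,16,r); (22,19,l); (22,21,r); (23,10,l); (23,10,r)


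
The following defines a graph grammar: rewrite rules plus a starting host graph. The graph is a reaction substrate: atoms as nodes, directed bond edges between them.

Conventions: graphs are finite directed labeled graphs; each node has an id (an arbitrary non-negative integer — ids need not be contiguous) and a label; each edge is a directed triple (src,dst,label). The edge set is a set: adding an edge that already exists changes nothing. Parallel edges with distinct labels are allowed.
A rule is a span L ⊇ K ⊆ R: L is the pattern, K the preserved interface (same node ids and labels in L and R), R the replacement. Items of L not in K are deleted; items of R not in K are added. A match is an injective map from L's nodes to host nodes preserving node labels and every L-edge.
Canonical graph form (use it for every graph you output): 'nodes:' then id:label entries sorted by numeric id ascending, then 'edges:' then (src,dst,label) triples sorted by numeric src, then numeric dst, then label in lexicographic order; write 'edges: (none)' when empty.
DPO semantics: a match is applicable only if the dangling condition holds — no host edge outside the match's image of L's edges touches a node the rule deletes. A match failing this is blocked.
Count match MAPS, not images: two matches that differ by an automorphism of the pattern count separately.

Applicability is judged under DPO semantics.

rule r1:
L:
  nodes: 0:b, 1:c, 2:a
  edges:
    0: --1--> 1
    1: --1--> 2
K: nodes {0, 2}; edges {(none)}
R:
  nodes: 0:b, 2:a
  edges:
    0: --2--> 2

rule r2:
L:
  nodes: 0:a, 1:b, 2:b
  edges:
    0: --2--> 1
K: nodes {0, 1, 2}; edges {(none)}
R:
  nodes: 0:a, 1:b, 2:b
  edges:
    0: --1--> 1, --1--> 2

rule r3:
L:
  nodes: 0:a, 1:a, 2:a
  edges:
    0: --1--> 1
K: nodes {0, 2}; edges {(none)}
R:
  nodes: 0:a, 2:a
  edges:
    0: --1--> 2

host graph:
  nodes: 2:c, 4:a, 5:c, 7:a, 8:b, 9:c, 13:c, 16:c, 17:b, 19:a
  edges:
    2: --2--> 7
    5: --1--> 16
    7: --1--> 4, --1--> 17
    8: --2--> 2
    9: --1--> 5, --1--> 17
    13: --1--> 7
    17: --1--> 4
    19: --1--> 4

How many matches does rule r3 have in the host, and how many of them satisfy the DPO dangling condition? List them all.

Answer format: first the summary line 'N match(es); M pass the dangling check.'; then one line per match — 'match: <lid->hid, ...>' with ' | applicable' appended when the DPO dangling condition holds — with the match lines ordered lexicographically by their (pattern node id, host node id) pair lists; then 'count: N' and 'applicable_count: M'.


2 match(es); 0 pass the dangling check.
match: 0->7, 1->4, 2->19
match: 0->19, 1->4, 2->7
count: 2
applicable_count: 0


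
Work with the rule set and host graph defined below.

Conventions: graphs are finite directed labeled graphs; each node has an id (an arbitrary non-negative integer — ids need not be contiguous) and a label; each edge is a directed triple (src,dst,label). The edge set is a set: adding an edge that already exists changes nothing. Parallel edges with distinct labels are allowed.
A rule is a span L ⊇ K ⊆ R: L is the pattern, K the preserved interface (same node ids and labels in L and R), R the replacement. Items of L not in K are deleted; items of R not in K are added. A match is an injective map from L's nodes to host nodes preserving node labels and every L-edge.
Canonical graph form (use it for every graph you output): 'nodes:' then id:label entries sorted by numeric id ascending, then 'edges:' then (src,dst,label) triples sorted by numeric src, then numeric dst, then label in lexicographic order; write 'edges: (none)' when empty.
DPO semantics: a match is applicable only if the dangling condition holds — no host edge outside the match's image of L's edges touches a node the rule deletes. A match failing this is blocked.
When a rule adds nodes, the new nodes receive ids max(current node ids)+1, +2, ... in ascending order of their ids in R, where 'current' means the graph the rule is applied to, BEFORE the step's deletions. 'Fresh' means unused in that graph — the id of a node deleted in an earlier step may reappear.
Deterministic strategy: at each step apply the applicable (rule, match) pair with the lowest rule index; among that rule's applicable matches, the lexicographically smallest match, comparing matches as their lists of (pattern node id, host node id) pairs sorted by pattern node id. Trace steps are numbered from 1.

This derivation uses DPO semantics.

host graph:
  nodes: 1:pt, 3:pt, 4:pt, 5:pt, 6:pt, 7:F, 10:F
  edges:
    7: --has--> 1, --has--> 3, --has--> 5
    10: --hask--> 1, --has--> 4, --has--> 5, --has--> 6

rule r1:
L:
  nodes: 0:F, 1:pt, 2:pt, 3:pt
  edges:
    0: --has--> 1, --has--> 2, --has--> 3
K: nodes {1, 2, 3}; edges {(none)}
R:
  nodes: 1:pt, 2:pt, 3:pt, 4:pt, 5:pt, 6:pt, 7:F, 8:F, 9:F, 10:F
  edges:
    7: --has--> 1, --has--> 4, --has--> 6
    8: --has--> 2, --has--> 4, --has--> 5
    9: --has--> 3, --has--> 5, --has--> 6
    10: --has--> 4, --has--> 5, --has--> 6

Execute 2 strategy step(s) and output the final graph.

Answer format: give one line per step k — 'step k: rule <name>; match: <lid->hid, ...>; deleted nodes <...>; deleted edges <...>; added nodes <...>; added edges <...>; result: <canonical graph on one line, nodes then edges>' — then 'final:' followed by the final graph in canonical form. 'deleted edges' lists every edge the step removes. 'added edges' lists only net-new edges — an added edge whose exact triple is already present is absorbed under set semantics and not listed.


step 1: rule r1; match: 0->7, 1->1, 2->3, 3->5; deleted nodes 7; deleted edges (7,1,has); (7,3,has); (7,5,has); added nodes 11, 12, 13, 14, 15, 16, 17; added edges (14,1,has); (14,11,has); (14,13,has); (15,3,has); (15,11,has); (15,12,has); (16,5,has); (16,12,has); (16,13,has); (17,11,has); (17,12,has); (17,13,has); result: nodes: 1:pt, 3:pt, 4:pt, 5:pt, 6:pt, 10:F, 11:pt, 12:pt, 13:pt, 14:F, 15:F, 16:F, 17:F edges: (10,1,hask); (10,4,has); (10,5,has); (10,6,has); (14,1,has); (14,11,has); (14,13,has); (15,3,has); (15,11,has); (15,12,has); (16,5,has); (16,12,has); (16,13,has); (17,11,has); (17,12,has); (17,13,has)
step 2: rule r1; match: 0->14, 1->1, 2->11, 3->13; deleted nodes 14; deleted edges (14,1,has); (14,11,has); (14,13,has); added nodes 18, 19, 20, 21, 22, 23, 24; added edges (21,1,has); (21,18,has); (21,20,has); (22,11,has); (22,18,has); (22,19,has); (23,13,has); (23,19,has); (23,20,has); (24,18,has); (24,19,has); (24,20,has); result: nodes: 1:pt, 3:pt, 4:pt, 5:pt, 6:pt, 10:F, 11:pt, 12:pt, 13:pt, 15:F, 16:F, 17:F, 18:pt, 19:pt, 20:pt, 21:F, 22:F, 23:F, 24:F edges: (10,1,hask); (10,4,has); (10,5,has); (10,6,has); (15,3,has); (15,11,has); (15,12,has); (16,5,has); (16,12,has); (16,13,has); (17,11,has); (17,12,has); (17,13,has); (21,1,has); (21,18,has); (21,20,has); (22,11,has); (22,18,has); (22,19,has); (23,13,has); (23,19,has); (23,20,has); (24,18,has); (24,19,has); (24,20,has)
final:
nodes: 1:pt, 3:pt, 4:pt, 5:pt, 6:pt, 10:F, 11:pt, 12:pt, 13:pt, 15:F, 16:F, 17:F, 18:pt, 19:pt, 20:pt, 21:F, 22:F, 23:F, 24:F
edges: (10,1,hask); (10,4,has); (10,5,has); (10,6,has); (15,3,has); (15,11,has); (15,12,has); (16,5,has); (16,12,has); (16,13,has); (17,11,has); (17,12,has); (17,13,has); (21,1,has); (21,18,has); (21,20,has); (22,11,has); (22,18,has); (22,19,has); (23,13,has); (23,19,has); (23,20,has); (24,18,has); (24,19,has); (24,20,has)
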